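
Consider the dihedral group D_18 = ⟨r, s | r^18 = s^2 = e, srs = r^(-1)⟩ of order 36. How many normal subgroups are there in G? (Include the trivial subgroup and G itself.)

9

G has 45 subgroups. Checking conjugation-invariance by order — order 1: 1/1 normal; order 2: 1/19 normal; order 3: 1/1 normal; order 4: 0/9 normal; order 6: 1/7 normal; order 9: 1/1 normal; order 12: 0/3 normal; order 18: 3/3 normal; order 36: 1/1 normal.
Total normal subgroups: 9.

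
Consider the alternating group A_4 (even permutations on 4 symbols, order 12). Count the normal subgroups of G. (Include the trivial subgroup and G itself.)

G has 10 subgroups. Checking conjugation-invariance by order — order 1: 1/1 normal; order 2: 0/3 normal; order 3: 0/4 normal; order 4: 1/1 normal; order 12: 1/1 normal.
Total normal subgroups: 3.

3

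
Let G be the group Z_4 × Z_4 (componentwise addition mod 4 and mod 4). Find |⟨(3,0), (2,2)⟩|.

8

|⟨(3,0)⟩| = 4 and |⟨(2,2)⟩| = 2, so |H| is a multiple of lcm(4, 2) = 4 and divides |G| = 16.
Closing under the operation: H = {(0,0), (0,2), (1,0), (1,2), (2,0), (2,2), (3,0), (3,2)}, so |H| = 8.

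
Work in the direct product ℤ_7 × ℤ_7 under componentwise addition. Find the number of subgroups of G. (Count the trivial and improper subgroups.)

10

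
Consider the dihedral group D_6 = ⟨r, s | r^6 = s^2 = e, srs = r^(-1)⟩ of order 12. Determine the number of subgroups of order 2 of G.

7

|G| = 12 and 2 | 12, so subgroups of order 2 are possible by Lagrange.
The subgroups of order 2 are: {e, r^2s}; {e, r^3}; {e, r^3s}; {e, r^4s}; … (7 in all).
So G has 7 subgroups of order 2.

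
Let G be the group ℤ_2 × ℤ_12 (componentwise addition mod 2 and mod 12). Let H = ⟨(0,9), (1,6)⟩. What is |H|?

|⟨(0,9)⟩| = 4 and |⟨(1,6)⟩| = 2, so |H| is a multiple of lcm(4, 2) = 4 and divides |G| = 24.
Closing under the operation: H = {(0,0), (0,3), (0,6), (0,9), (1,0), (1,3), (1,6), (1,9)}, so |H| = 8.

8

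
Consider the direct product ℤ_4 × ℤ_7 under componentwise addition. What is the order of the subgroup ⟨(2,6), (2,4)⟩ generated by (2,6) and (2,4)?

|⟨(2,6)⟩| = 14 and |⟨(2,4)⟩| = 14, so |H| is a multiple of lcm(14, 14) = 14 and divides |G| = 28.
Closing under the operation: H = {(0,0), (0,1), (0,2), (0,3), (0,4), (0,5), (0,6), (2,0), (2,1), (2,2), (2,3), (2,4), (2,5), (2,6)}, so |H| = 14.

14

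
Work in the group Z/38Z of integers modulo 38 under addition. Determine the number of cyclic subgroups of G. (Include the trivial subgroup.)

A cyclic subgroup of order d is generated by each of its φ(d) elements of order d, so the cyclic subgroups of order d number (#elements of order d)/φ(d).
Cyclic subgroups by order — order 1: 1; order 2: 1; order 19: 1; order 38: 1.
Total: 4.

4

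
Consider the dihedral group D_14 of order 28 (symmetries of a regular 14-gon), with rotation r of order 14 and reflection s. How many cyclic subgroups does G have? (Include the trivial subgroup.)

18

A cyclic subgroup of order d is generated by each of its φ(d) elements of order d, so the cyclic subgroups of order d number (#elements of order d)/φ(d).
Cyclic subgroups by order — order 1: 1; order 2: 15; order 7: 1; order 14: 1.
Total: 18.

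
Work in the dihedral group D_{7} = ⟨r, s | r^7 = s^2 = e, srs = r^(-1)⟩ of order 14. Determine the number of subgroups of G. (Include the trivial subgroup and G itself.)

10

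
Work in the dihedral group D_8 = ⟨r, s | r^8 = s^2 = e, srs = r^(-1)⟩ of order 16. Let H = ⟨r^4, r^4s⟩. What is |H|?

4

|⟨r^4⟩| = 2 and |⟨r^4s⟩| = 2, so |H| is a multiple of lcm(2, 2) = 2 and divides |G| = 16.
Closing under the operation: H = {e, r^4, s, r^4s}, so |H| = 4.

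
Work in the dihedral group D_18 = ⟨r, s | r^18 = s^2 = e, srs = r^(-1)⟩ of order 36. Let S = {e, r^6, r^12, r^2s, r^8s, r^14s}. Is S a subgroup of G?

Yes

|S| = 6 divides |G| = 36, consistent with Lagrange.
S contains the identity, every element's inverse is in S, and S is closed under ·: it is a subgroup.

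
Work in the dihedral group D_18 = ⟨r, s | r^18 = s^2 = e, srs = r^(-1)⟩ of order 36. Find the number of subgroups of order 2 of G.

19

|G| = 36 and 2 | 36, so subgroups of order 2 are possible by Lagrange.
The subgroups of order 2 are: {e, r^10s}; {e, r^11s}; {e, r^12s}; {e, r^13s}; … (19 in all).
So G has 19 subgroups of order 2.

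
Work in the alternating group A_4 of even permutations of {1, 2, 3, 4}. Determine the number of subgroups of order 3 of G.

|G| = 12 and 3 | 12, so subgroups of order 3 are possible by Lagrange.
The subgroups of order 3 are: {e, (1 2 3), (1 3 2)}; {e, (1 2 4), (1 4 2)}; {e, (1 3 4), (1 4 3)}; {e, (2 3 4), (2 4 3)}.
So G has 4 subgroups of order 3.

4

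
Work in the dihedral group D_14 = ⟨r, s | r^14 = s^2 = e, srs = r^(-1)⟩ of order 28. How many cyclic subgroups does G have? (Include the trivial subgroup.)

A cyclic subgroup of order d is generated by each of its φ(d) elements of order d, so the cyclic subgroups of order d number (#elements of order d)/φ(d).
Cyclic subgroups by order — order 1: 1; order 2: 15; order 7: 1; order 14: 1.
Total: 18.

18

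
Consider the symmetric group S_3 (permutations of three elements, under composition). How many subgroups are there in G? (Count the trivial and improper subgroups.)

|G| = 6, so by Lagrange every subgroup order divides 6. Divisors: 1, 2, 3, 6.
Subgroups by order — order 1: 1; order 2: 3; order 3: 1; order 6: 1.
Total: 1 + 3 + 1 + 1 = 6.

6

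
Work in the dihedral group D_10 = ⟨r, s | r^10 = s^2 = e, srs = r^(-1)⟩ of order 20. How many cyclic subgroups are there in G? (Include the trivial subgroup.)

14

Each element a generates a cyclic subgroup ⟨a⟩; distinct elements may generate the same one (a cyclic group of order d has φ(d) generators).
Cyclic subgroups by order — order 1: 1; order 2: 11; order 5: 1; order 10: 1.
Total: 14.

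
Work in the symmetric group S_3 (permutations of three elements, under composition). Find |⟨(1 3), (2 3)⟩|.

6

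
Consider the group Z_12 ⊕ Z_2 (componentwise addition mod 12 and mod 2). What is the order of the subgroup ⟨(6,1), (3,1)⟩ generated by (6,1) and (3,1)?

|⟨(6,1)⟩| = 2 and |⟨(3,1)⟩| = 4, so |H| is a multiple of lcm(2, 4) = 4 and divides |G| = 24.
Closing under the operation: H = {(0,0), (0,1), (3,0), (3,1), (6,0), (6,1), (9,0), (9,1)}, so |H| = 8.

8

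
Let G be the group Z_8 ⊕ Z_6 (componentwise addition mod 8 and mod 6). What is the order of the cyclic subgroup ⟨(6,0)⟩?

4

The order of (6,0) in Z_8 × Z_6 is lcm(ord(6) in Z_8, ord(0) in Z_6).
ord(6) = 4 and ord(0) = 1, so |⟨(6,0)⟩| = lcm(4, 1) = 4.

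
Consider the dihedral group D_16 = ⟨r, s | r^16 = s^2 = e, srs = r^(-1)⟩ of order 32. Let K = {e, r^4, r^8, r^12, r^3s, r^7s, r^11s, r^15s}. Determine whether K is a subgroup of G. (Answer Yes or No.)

|K| = 8 divides |G| = 32, consistent with Lagrange.
K contains the identity, every element's inverse is in K, and K is closed under ·: it is a subgroup.

Yes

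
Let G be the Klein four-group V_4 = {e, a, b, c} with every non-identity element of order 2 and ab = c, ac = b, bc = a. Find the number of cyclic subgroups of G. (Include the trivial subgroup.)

4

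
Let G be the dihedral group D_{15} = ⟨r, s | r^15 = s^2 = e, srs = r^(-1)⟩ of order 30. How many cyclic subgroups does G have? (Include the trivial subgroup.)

19

Each element a generates a cyclic subgroup ⟨a⟩; distinct elements may generate the same one (a cyclic group of order d has φ(d) generators).
Cyclic subgroups by order — order 1: 1; order 2: 15; order 3: 1; order 5: 1; order 15: 1.
Total: 19.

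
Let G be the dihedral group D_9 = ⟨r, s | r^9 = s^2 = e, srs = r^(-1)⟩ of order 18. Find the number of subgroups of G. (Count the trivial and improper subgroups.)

16

|G| = 18, so by Lagrange every subgroup order divides 18. Divisors: 1, 2, 3, 6, 9, 18.
Subgroups by order — order 1: 1; order 2: 9; order 3: 1; order 6: 3; order 9: 1; order 18: 1.
Total: 1 + 9 + 1 + 3 + 1 + 1 = 16.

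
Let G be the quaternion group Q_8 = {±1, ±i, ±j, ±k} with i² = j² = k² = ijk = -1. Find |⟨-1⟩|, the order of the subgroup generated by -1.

Computing powers of -1: the smallest k with (-1)^k = e is k = 2.

2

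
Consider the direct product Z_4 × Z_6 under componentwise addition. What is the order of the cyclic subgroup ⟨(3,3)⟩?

4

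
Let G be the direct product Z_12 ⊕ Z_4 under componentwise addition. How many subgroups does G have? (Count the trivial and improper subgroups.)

30

|G| = 48, so by Lagrange every subgroup order divides 48. Divisors: 1, 2, 3, 4, 6, 8, 12, 16, 24, 48.
Subgroups by order — order 1: 1; order 2: 3; order 3: 1; order 4: 7; order 6: 3; order 8: 3; order 12: 7; order 16: 1; order 24: 3; order 48: 1.
Total: 1 + 3 + 1 + 7 + 3 + 3 + 7 + 1 + 3 + 1 = 30.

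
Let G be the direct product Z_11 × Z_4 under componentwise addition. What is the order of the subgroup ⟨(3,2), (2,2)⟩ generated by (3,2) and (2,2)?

22

|⟨(3,2)⟩| = 22 and |⟨(2,2)⟩| = 22, so |H| is a multiple of lcm(22, 22) = 22 and divides |G| = 44.
Closing under the operation: H = {(0,0), (0,2), (1,0), (1,2), (2,0), (2,2), (3,0), (3,2), (4,0), (4,2), (5,0), (5,2), (6,0), (6,2), (7,0), (7,2), (8,0), (8,2), (9,0), (9,2), (10,0), (10,2)}, so |H| = 22.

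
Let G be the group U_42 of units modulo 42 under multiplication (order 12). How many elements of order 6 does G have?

The elements of order 6 are: 5, 11, 17, 19, 23, 31.
That's 6.

6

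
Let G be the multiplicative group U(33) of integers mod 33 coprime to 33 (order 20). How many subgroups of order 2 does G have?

3

|G| = 20 and 2 | 20, so subgroups of order 2 are possible by Lagrange.
The subgroups of order 2 are: {1, 10}; {1, 23}; {1, 32}.
So G has 3 subgroups of order 2.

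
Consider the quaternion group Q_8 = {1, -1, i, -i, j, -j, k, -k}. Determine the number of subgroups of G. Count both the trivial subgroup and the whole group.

6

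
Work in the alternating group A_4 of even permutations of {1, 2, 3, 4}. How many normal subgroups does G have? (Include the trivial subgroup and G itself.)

3

G has 10 subgroups. Checking conjugation-invariance by order — order 1: 1/1 normal; order 2: 0/3 normal; order 3: 0/4 normal; order 4: 1/1 normal; order 12: 1/1 normal.
Total normal subgroups: 3.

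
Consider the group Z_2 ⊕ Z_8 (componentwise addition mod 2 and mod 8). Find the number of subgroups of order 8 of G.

|G| = 16 and 8 | 16, so subgroups of order 8 are possible by Lagrange.
The subgroups of order 8 are: {(0,0), (0,1), (0,2), (0,3), (0,4), (0,5), (0,6), (0,7)}; {(0,0), (0,2), (0,4), (0,6), (1,0), (1,2), (1,4), (1,6)}; {(0,0), (0,2), (0,4), (0,6), (1,1), (1,3), (1,5), (1,7)}.
So G has 3 subgroups of order 8.

3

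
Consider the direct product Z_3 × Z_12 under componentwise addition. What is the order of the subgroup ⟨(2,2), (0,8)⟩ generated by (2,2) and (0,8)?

|⟨(2,2)⟩| = 6 and |⟨(0,8)⟩| = 3, so |H| is a multiple of lcm(6, 3) = 6 and divides |G| = 36.
Closing under the operation: H = {(0,0), (0,2), (0,4), (0,6), (0,8), (0,10), (1,0), (1,2), (1,4), (1,6), (1,8), (1,10), (2,0), (2,2), (2,4), (2,6), (2,8), (2,10)}, so |H| = 18.

18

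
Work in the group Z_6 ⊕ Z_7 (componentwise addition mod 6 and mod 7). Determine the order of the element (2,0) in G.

The order of (2,0) in Z_6 × Z_7 is lcm(ord(2) in Z_6, ord(0) in Z_7).
ord(2) = 3 and ord(0) = 1, so |⟨(2,0)⟩| = lcm(3, 1) = 3.

3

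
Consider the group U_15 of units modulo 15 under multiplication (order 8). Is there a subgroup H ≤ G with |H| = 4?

Yes

4 | 8. A subgroup of order 4 is {1, 4, 11, 14}.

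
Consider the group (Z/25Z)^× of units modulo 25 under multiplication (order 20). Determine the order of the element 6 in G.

5

Compute successive powers of 6 mod 25: 6, 11, 16, 21, 1; 6^5 ≡ 1 (mod 25).
So |⟨6⟩| = 5.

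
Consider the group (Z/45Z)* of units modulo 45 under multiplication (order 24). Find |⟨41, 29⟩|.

12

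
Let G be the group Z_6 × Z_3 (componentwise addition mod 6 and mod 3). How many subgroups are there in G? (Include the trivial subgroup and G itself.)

12

|G| = 18, so by Lagrange every subgroup order divides 18. Divisors: 1, 2, 3, 6, 9, 18.
Subgroups by order — order 1: 1; order 2: 1; order 3: 4; order 6: 4; order 9: 1; order 18: 1.
Total: 1 + 1 + 4 + 4 + 1 + 1 = 12.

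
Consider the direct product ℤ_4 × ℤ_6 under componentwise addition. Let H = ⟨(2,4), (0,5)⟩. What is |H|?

|⟨(2,4)⟩| = 6 and |⟨(0,5)⟩| = 6, so |H| is a multiple of lcm(6, 6) = 6 and divides |G| = 24.
Closing under the operation: H = {(0,0), (0,1), (0,2), (0,3), (0,4), (0,5), (2,0), (2,1), (2,2), (2,3), (2,4), (2,5)}, so |H| = 12.

12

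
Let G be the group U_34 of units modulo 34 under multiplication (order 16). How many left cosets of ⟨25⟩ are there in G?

|⟨25⟩| = 8 and |G| = 16.
By Lagrange, [G : H] = |G|/|H| = 16/8 = 2.

2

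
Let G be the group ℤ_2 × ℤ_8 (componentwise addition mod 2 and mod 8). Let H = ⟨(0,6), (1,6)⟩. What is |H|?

8

|⟨(0,6)⟩| = 4 and |⟨(1,6)⟩| = 4, so |H| is a multiple of lcm(4, 4) = 4 and divides |G| = 16.
Closing under the operation: H = {(0,0), (0,2), (0,4), (0,6), (1,0), (1,2), (1,4), (1,6)}, so |H| = 8.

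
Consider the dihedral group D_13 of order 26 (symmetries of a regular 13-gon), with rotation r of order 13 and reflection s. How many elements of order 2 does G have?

13

Enumerating element orders in G gives 13 elements of order 2.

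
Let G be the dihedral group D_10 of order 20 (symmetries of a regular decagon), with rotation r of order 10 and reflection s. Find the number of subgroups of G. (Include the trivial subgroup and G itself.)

|G| = 20, so by Lagrange every subgroup order divides 20. Divisors: 1, 2, 4, 5, 10, 20.
Subgroups by order — order 1: 1; order 2: 11; order 4: 5; order 5: 1; order 10: 3; order 20: 1.
Total: 1 + 11 + 5 + 1 + 3 + 1 = 22.

22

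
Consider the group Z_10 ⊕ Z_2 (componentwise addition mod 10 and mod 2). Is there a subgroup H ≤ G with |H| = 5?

5 | 20. A subgroup of order 5 is {(0,0), (2,0), (4,0), (6,0), (8,0)}.

Yes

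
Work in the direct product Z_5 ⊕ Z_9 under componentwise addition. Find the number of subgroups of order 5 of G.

1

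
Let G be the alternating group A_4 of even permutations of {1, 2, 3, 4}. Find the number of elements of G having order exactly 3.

8

The elements of order 3 are: (2 3 4), (2 4 3), (1 2 3), (1 2 4), (1 3 2), (1 3 4), (1 4 2), (1 4 3).
That's 8.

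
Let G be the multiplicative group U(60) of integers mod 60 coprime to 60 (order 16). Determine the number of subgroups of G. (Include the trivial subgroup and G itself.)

|G| = 16, so by Lagrange every subgroup order divides 16. Divisors: 1, 2, 4, 8, 16.
Subgroups by order — order 1: 1; order 2: 7; order 4: 11; order 8: 7; order 16: 1.
Total: 1 + 7 + 11 + 7 + 1 = 27.

27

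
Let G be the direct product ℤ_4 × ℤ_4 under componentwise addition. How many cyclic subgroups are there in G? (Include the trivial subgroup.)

Each element a generates a cyclic subgroup ⟨a⟩; distinct elements may generate the same one (a cyclic group of order d has φ(d) generators).
Cyclic subgroups by order — order 1: 1; order 2: 3; order 4: 6.
Total: 10.

10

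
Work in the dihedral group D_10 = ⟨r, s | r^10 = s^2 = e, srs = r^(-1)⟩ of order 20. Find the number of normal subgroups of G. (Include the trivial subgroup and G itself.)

G has 22 subgroups. Checking conjugation-invariance by order — order 1: 1/1 normal; order 2: 1/11 normal; order 4: 0/5 normal; order 5: 1/1 normal; order 10: 3/3 normal; order 20: 1/1 normal.
Total normal subgroups: 7.

7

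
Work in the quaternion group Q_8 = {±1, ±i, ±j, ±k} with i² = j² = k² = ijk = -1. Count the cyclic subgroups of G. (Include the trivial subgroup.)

5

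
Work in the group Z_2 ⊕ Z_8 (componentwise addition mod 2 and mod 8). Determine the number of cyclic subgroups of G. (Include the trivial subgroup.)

8

Group the elements of G by the cyclic subgroup they generate; each cyclic subgroup of order d accounts for φ(d) elements.
Cyclic subgroups by order — order 1: 1; order 2: 3; order 4: 2; order 8: 2.
Total: 8.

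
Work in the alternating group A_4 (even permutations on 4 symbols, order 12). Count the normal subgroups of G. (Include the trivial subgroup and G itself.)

3

G has 10 subgroups. Checking conjugation-invariance by order — order 1: 1/1 normal; order 2: 0/3 normal; order 3: 0/4 normal; order 4: 1/1 normal; order 12: 1/1 normal.
Total normal subgroups: 3.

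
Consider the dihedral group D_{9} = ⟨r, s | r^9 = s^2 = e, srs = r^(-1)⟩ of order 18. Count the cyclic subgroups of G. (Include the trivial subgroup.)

12

Each element a generates a cyclic subgroup ⟨a⟩; distinct elements may generate the same one (a cyclic group of order d has φ(d) generators).
Cyclic subgroups by order — order 1: 1; order 2: 9; order 3: 1; order 9: 1.
Total: 12.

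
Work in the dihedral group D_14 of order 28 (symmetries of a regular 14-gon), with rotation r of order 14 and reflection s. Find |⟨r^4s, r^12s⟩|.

|⟨r^4s⟩| = 2 and |⟨r^12s⟩| = 2, so |H| is a multiple of lcm(2, 2) = 2 and divides |G| = 28.
Closing under the operation: H = {e, r^2, r^4, r^6, r^8, r^10, r^12, s, r^2s, r^4s, r^6s, r^8s, r^10s, r^12s}, so |H| = 14.

14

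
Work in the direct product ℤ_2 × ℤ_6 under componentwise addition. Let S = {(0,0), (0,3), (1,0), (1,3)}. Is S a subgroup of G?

Yes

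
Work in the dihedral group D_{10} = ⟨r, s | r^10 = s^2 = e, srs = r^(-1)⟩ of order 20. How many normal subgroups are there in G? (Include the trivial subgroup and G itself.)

7

G has 22 subgroups. Checking conjugation-invariance by order — order 1: 1/1 normal; order 2: 1/11 normal; order 4: 0/5 normal; order 5: 1/1 normal; order 10: 3/3 normal; order 20: 1/1 normal.
Total normal subgroups: 7.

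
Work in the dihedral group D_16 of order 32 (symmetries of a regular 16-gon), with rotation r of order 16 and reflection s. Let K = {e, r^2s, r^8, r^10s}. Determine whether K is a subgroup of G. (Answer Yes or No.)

Yes

|K| = 4 divides |G| = 32, consistent with Lagrange.
K contains the identity, every element's inverse is in K, and K is closed under ·: it is a subgroup.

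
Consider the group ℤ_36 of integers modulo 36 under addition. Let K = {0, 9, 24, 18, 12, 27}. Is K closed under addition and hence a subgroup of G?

Closure fails: 18 + 24 = 6 ∉ K. So K is not a subgroup.

No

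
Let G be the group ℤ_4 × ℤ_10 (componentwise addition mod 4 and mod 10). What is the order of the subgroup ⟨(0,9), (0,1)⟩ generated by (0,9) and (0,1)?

|⟨(0,9)⟩| = 10 and |⟨(0,1)⟩| = 10, so |H| is a multiple of lcm(10, 10) = 10 and divides |G| = 40.
Closing under the operation: H = {(0,0), (0,1), (0,2), (0,3), (0,4), (0,5), (0,6), (0,7), (0,8), (0,9)}, so |H| = 10.

10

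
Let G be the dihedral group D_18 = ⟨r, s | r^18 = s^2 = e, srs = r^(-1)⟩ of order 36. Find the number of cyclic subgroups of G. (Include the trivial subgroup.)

Each element a generates a cyclic subgroup ⟨a⟩; distinct elements may generate the same one (a cyclic group of order d has φ(d) generators).
Cyclic subgroups by order — order 1: 1; order 2: 19; order 3: 1; order 6: 1; order 9: 1; order 18: 1.
Total: 24.

24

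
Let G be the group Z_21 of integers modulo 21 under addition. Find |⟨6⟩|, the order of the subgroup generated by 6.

7

In Z_21, the order of an element a is n/gcd(a, n).
gcd(6, 21) = 3, so |⟨6⟩| = 21/3 = 7.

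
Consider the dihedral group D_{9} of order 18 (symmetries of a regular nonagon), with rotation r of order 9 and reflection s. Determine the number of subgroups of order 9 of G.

1

|G| = 18 and 9 | 18, so subgroups of order 9 are possible by Lagrange.
The subgroups of order 9 are: {e, r, r^2, r^3, r^4, r^5, r^6, r^7, r^8}.
So G has 1 subgroup of order 9.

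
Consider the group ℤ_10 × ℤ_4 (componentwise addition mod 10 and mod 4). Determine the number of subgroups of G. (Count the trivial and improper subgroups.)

16

|G| = 40, so by Lagrange every subgroup order divides 40. Divisors: 1, 2, 4, 5, 8, 10, 20, 40.
Subgroups by order — order 1: 1; order 2: 3; order 4: 3; order 5: 1; order 8: 1; order 10: 3; order 20: 3; order 40: 1.
Total: 1 + 3 + 3 + 1 + 1 + 3 + 3 + 1 = 16.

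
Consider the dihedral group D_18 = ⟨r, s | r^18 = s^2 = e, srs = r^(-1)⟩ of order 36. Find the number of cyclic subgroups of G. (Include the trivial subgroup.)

24

A cyclic subgroup of order d is generated by each of its φ(d) elements of order d, so the cyclic subgroups of order d number (#elements of order d)/φ(d).
Cyclic subgroups by order — order 1: 1; order 2: 19; order 3: 1; order 6: 1; order 9: 1; order 18: 1.
Total: 24.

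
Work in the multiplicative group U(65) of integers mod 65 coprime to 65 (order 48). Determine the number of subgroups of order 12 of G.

|G| = 48 and 12 | 48, so subgroups of order 12 are possible by Lagrange.
The subgroups of order 12 are: {1, 6, 11, 16, 21, 31, 36, 41, 46, 51, 56, 61}; {1, 9, 12, 14, 16, 17, 23, 29, 38, 43, 61, 62}; {1, 3, 9, 14, 16, 22, 27, 29, 42, 48, 53, 61}; {1, 4, 9, 14, 16, 29, 36, 49, 51, 56, 61, 64}; … (7 in all).
So G has 7 subgroups of order 12.

7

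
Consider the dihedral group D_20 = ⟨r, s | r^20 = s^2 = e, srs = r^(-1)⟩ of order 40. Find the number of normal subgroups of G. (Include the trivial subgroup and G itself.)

G has 48 subgroups. Checking conjugation-invariance by order — order 1: 1/1 normal; order 2: 1/21 normal; order 4: 1/11 normal; order 5: 1/1 normal; order 8: 0/5 normal; order 10: 1/5 normal; order 20: 3/3 normal; order 40: 1/1 normal.
Total normal subgroups: 9.

9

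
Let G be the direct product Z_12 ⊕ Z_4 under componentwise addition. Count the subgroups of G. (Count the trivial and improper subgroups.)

30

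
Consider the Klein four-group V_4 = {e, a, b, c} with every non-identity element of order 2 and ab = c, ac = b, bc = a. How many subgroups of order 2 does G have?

3

|G| = 4 and 2 | 4, so subgroups of order 2 are possible by Lagrange.
The subgroups of order 2 are: {e, a}; {e, b}; {e, c}.
So G has 3 subgroups of order 2.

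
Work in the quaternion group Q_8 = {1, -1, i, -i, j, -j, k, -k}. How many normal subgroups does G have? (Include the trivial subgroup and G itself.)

G has 6 subgroups. Checking conjugation-invariance by order — order 1: 1/1 normal; order 2: 1/1 normal; order 4: 3/3 normal; order 8: 1/1 normal.
Total normal subgroups: 6.

6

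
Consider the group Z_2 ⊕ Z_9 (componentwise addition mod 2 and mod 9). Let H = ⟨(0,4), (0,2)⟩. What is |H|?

|⟨(0,4)⟩| = 9 and |⟨(0,2)⟩| = 9, so |H| is a multiple of lcm(9, 9) = 9 and divides |G| = 18.
Closing under the operation: H = {(0,0), (0,1), (0,2), (0,3), (0,4), (0,5), (0,6), (0,7), (0,8)}, so |H| = 9.

9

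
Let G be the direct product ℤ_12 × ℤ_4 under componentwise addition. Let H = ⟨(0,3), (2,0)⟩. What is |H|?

|⟨(0,3)⟩| = 4 and |⟨(2,0)⟩| = 6, so |H| is a multiple of lcm(4, 6) = 12 and divides |G| = 48.
Closing under the operation: H = {(0,0), (0,1), (0,2), (0,3), (2,0), (2,1), (2,2), (2,3), (4,0), (4,1), (4,2), (4,3), (6,0), (6,1), (6,2), (6,3), (8,0), (8,1), (8,2), (8,3), (10,0), (10,1), (10,2), (10,3)}, so |H| = 24.

24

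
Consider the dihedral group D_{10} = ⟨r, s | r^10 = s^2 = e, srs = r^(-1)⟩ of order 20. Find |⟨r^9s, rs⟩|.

10

|⟨r^9s⟩| = 2 and |⟨rs⟩| = 2, so |H| is a multiple of lcm(2, 2) = 2 and divides |G| = 20.
Closing under the operation: H = {e, r^2, r^4, r^6, r^8, rs, r^3s, r^5s, r^7s, r^9s}, so |H| = 10.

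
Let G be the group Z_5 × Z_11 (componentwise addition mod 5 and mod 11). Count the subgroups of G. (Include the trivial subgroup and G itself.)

4

|G| = 55, so by Lagrange every subgroup order divides 55. Divisors: 1, 5, 11, 55.
Subgroups by order — order 1: 1; order 5: 1; order 11: 1; order 55: 1.
Total: 1 + 1 + 1 + 1 = 4.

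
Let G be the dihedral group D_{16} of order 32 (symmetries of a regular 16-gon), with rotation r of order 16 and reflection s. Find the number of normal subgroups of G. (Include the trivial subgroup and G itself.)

8

G has 36 subgroups. Checking conjugation-invariance by order — order 1: 1/1 normal; order 2: 1/17 normal; order 4: 1/9 normal; order 8: 1/5 normal; order 16: 3/3 normal; order 32: 1/1 normal.
Total normal subgroups: 8.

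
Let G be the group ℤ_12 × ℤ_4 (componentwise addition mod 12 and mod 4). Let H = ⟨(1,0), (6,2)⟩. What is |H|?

24

|⟨(1,0)⟩| = 12 and |⟨(6,2)⟩| = 2, so |H| is a multiple of lcm(12, 2) = 12 and divides |G| = 48.
Closing under the operation: H = {(0,0), (0,2), (1,0), (1,2), (2,0), (2,2), (3,0), (3,2), (4,0), (4,2), (5,0), (5,2), (6,0), (6,2), (7,0), (7,2), (8,0), (8,2), (9,0), (9,2), (10,0), (10,2), (11,0), (11,2)}, so |H| = 24.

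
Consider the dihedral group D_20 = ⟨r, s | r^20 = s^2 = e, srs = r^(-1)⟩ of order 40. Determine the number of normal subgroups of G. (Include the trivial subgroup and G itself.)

9

G has 48 subgroups. Checking conjugation-invariance by order — order 1: 1/1 normal; order 2: 1/21 normal; order 4: 1/11 normal; order 5: 1/1 normal; order 8: 0/5 normal; order 10: 1/5 normal; order 20: 3/3 normal; order 40: 1/1 normal.
Total normal subgroups: 9.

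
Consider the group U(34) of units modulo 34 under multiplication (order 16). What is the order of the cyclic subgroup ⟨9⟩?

Compute successive powers of 9 mod 34: 9, 13, 15, 33, 25, 21, 19, 1; 9^8 ≡ 1 (mod 34).
So |⟨9⟩| = 8.

8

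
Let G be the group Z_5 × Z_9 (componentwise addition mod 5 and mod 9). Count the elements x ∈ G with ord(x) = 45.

24

An element (a,b) has order lcm(ord(a), ord(b)); count pairs with lcm equal to 45.
Enumerating gives 24 such elements.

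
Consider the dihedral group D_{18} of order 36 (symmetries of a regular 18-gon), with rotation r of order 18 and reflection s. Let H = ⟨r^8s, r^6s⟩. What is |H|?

18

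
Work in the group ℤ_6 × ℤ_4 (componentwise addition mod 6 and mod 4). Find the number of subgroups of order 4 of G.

3

|G| = 24 and 4 | 24, so subgroups of order 4 are possible by Lagrange.
The subgroups of order 4 are: {(0,0), (0,1), (0,2), (0,3)}; {(0,0), (0,2), (3,0), (3,2)}; {(0,0), (0,2), (3,1), (3,3)}.
So G has 3 subgroups of order 4.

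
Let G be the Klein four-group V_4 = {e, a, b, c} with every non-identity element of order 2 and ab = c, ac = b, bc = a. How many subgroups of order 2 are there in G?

|G| = 4 and 2 | 4, so subgroups of order 2 are possible by Lagrange.
The subgroups of order 2 are: {e, a}; {e, b}; {e, c}.
So G has 3 subgroups of order 2.

3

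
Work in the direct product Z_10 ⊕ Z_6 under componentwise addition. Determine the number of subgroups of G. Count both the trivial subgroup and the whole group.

20

|G| = 60, so by Lagrange every subgroup order divides 60. Divisors: 1, 2, 3, 4, 5, 6, 10, 12, 15, 20, 30, 60.
Subgroups by order — order 1: 1; order 2: 3; order 3: 1; order 4: 1; order 5: 1; order 6: 3; order 10: 3; order 12: 1; order 15: 1; order 20: 1; order 30: 3; order 60: 1.
Total: 1 + 3 + 1 + 1 + 1 + 3 + 3 + 1 + 1 + 1 + 3 + 1 = 20.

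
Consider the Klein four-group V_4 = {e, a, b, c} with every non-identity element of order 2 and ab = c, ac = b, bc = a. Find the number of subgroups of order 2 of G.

|G| = 4 and 2 | 4, so subgroups of order 2 are possible by Lagrange.
The subgroups of order 2 are: {e, a}; {e, b}; {e, c}.
So G has 3 subgroups of order 2.

3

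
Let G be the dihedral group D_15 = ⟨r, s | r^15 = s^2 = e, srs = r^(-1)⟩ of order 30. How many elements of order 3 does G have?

2

The elements of order 3 are: r^5, r^10.
That's 2.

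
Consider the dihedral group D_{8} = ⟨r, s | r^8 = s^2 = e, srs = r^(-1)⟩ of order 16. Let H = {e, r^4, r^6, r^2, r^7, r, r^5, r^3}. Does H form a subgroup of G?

|H| = 8 divides |G| = 16, consistent with Lagrange.
H contains the identity, every element's inverse is in H, and H is closed under ·: it is a subgroup.
In fact H = ⟨r^7⟩.

Yes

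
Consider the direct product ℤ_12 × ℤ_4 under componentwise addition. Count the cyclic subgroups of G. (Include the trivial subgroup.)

Each element a generates a cyclic subgroup ⟨a⟩; distinct elements may generate the same one (a cyclic group of order d has φ(d) generators).
Cyclic subgroups by order — order 1: 1; order 2: 3; order 3: 1; order 4: 6; order 6: 3; order 12: 6.
Total: 20.

20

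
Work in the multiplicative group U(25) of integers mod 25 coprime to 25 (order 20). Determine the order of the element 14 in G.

Compute successive powers of 14 mod 25: 14, 21, 19, 16, 24, 11, 4, 6, …; 14^10 ≡ 1 (mod 25).
So |⟨14⟩| = 10.

10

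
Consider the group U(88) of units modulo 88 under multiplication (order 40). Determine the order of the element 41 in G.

Compute successive powers of 41 mod 88: 41, 9, 17, 81, 65, 25, 57, 49, …; 41^10 ≡ 1 (mod 88).
So |⟨41⟩| = 10.

10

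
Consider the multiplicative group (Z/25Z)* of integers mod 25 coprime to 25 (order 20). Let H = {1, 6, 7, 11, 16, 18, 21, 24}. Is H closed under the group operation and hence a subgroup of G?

No

|H| = 8 does not divide |G| = 20, so by Lagrange H is not a subgroup.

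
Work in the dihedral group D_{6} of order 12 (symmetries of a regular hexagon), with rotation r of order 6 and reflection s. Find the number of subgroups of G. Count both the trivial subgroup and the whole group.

|G| = 12, so by Lagrange every subgroup order divides 12. Divisors: 1, 2, 3, 4, 6, 12.
Subgroups by order — order 1: 1; order 2: 7; order 3: 1; order 4: 3; order 6: 3; order 12: 1.
Total: 1 + 7 + 1 + 3 + 3 + 1 = 16.

16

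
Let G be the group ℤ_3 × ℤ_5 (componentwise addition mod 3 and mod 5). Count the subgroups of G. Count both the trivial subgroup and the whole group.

4

|G| = 15, so by Lagrange every subgroup order divides 15. Divisors: 1, 3, 5, 15.
Subgroups by order — order 1: 1; order 3: 1; order 5: 1; order 15: 1.
Total: 1 + 1 + 1 + 1 = 4.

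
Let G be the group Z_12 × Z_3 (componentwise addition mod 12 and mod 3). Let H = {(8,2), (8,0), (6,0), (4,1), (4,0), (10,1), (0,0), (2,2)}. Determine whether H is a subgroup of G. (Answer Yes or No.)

|H| = 8 does not divide |G| = 36, so by Lagrange H is not a subgroup.

No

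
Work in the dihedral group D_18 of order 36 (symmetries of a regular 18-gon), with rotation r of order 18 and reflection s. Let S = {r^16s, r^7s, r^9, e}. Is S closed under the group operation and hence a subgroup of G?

Yes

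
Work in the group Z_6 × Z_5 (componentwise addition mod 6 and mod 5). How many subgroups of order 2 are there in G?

1

|G| = 30 and 2 | 30, so subgroups of order 2 are possible by Lagrange.
The subgroups of order 2 are: {(0,0), (3,0)}.
So G has 1 subgroup of order 2.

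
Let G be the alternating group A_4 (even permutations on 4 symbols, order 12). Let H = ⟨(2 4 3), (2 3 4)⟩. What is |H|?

|⟨(2 4 3)⟩| = 3 and |⟨(2 3 4)⟩| = 3, so |H| is a multiple of lcm(3, 3) = 3 and divides |G| = 12.
Closing under the operation: H = {e, (2 3 4), (2 4 3)}, so |H| = 3.

3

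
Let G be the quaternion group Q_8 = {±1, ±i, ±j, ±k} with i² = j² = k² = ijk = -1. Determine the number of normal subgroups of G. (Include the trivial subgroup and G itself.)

G has 6 subgroups. Checking conjugation-invariance by order — order 1: 1/1 normal; order 2: 1/1 normal; order 4: 3/3 normal; order 8: 1/1 normal.
Total normal subgroups: 6.

6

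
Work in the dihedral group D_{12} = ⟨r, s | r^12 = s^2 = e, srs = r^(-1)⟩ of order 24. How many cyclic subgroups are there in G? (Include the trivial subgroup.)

18

Group the elements of G by the cyclic subgroup they generate; each cyclic subgroup of order d accounts for φ(d) elements.
Cyclic subgroups by order — order 1: 1; order 2: 13; order 3: 1; order 4: 1; order 6: 1; order 12: 1.
Total: 18.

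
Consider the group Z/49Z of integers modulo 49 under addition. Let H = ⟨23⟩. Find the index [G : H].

1

|⟨23⟩| = 49 and |G| = 49.
By Lagrange, [G : H] = |G|/|H| = 49/49 = 1.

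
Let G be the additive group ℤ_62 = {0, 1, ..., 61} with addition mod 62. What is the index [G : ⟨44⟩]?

|⟨44⟩| = 31 and |G| = 62.
By Lagrange, [G : H] = |G|/|H| = 62/31 = 2.

2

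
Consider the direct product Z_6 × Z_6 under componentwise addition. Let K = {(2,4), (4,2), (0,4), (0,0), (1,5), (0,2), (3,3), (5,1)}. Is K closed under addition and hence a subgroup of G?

|K| = 8 does not divide |G| = 36, so by Lagrange K is not a subgroup.

No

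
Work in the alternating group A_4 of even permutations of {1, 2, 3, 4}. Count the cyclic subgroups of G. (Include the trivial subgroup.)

A cyclic subgroup of order d is generated by each of its φ(d) elements of order d, so the cyclic subgroups of order d number (#elements of order d)/φ(d).
Cyclic subgroups by order — order 1: 1; order 2: 3; order 3: 4.
Total: 8.

8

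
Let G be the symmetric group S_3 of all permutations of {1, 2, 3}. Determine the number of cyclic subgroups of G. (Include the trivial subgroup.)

5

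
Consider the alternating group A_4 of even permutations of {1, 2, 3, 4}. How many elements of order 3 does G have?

The elements of order 3 are: (2 3 4), (2 4 3), (1 2 3), (1 2 4), (1 3 2), (1 3 4), (1 4 2), (1 4 3).
That's 8.

8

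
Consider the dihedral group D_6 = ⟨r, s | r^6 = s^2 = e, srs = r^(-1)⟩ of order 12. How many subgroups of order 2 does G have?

7

|G| = 12 and 2 | 12, so subgroups of order 2 are possible by Lagrange.
The subgroups of order 2 are: {e, r^2s}; {e, r^3}; {e, r^3s}; {e, r^4s}; … (7 in all).
So G has 7 subgroups of order 2.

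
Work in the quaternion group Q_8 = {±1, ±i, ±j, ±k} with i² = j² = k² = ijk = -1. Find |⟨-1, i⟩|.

|⟨-1⟩| = 2 and |⟨i⟩| = 4, so |H| is a multiple of lcm(2, 4) = 4 and divides |G| = 8.
Closing under the operation: H = {1, -1, i, -i}, so |H| = 4.

4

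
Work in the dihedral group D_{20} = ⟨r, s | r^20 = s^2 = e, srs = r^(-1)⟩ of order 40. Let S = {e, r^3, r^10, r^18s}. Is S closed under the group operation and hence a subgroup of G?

No

r^3 ∈ S but its inverse r^17 ∉ S, so S is not a subgroup.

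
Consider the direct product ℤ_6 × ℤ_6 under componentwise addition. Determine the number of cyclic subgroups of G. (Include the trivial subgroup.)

A cyclic subgroup of order d is generated by each of its φ(d) elements of order d, so the cyclic subgroups of order d number (#elements of order d)/φ(d).
Cyclic subgroups by order — order 1: 1; order 2: 3; order 3: 4; order 6: 12.
Total: 20.

20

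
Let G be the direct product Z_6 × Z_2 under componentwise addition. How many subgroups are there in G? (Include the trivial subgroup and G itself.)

|G| = 12, so by Lagrange every subgroup order divides 12. Divisors: 1, 2, 3, 4, 6, 12.
Subgroups by order — order 1: 1; order 2: 3; order 3: 1; order 4: 1; order 6: 3; order 12: 1.
Total: 1 + 3 + 1 + 1 + 3 + 1 = 10.

10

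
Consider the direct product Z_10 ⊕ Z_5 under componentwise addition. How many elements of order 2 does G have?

1

An element (a,b) has order lcm(ord(a), ord(b)); count pairs with lcm equal to 2.
Enumerating gives 1 such elements.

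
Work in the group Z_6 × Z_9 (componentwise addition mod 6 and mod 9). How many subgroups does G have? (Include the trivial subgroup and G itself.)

|G| = 54, so by Lagrange every subgroup order divides 54. Divisors: 1, 2, 3, 6, 9, 18, 27, 54.
Subgroups by order — order 1: 1; order 2: 1; order 3: 4; order 6: 4; order 9: 4; order 18: 4; order 27: 1; order 54: 1.
Total: 1 + 1 + 4 + 4 + 4 + 4 + 1 + 1 = 20.

20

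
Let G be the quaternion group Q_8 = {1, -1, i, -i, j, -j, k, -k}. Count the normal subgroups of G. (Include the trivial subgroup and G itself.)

6

G has 6 subgroups. Checking conjugation-invariance by order — order 1: 1/1 normal; order 2: 1/1 normal; order 4: 3/3 normal; order 8: 1/1 normal.
Total normal subgroups: 6.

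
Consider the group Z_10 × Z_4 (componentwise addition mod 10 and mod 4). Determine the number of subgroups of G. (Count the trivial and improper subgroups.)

|G| = 40, so by Lagrange every subgroup order divides 40. Divisors: 1, 2, 4, 5, 8, 10, 20, 40.
Subgroups by order — order 1: 1; order 2: 3; order 4: 3; order 5: 1; order 8: 1; order 10: 3; order 20: 3; order 40: 1.
Total: 1 + 3 + 3 + 1 + 1 + 3 + 3 + 1 = 16.

16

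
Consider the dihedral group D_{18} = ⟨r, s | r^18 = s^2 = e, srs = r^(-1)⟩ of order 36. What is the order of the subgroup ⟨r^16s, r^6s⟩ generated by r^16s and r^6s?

|⟨r^16s⟩| = 2 and |⟨r^6s⟩| = 2, so |H| is a multiple of lcm(2, 2) = 2 and divides |G| = 36.
Closing under the operation: H = {e, r^2, r^4, r^6, r^8, r^10, r^12, r^14, r^16, s, r^2s, r^4s, r^6s, r^8s, r^10s, r^12s, r^14s, r^16s}, so |H| = 18.

18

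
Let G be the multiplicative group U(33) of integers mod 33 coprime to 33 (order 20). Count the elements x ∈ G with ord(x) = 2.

3

The elements of order 2 are: 10, 23, 32.
That's 3.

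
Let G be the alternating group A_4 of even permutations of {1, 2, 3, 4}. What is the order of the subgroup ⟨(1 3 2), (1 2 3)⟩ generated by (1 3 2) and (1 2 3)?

|⟨(1 3 2)⟩| = 3 and |⟨(1 2 3)⟩| = 3, so |H| is a multiple of lcm(3, 3) = 3 and divides |G| = 12.
Closing under the operation: H = {e, (1 2 3), (1 3 2)}, so |H| = 3.

3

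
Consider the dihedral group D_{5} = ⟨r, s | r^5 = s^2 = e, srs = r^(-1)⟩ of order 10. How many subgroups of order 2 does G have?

|G| = 10 and 2 | 10, so subgroups of order 2 are possible by Lagrange.
The subgroups of order 2 are: {e, r^2s}; {e, r^3s}; {e, r^4s}; {e, rs}; … (5 in all).
So G has 5 subgroups of order 2.

5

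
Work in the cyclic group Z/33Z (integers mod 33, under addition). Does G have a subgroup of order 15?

No

15 does not divide |G| = 33, so by Lagrange no subgroup of order 15 exists.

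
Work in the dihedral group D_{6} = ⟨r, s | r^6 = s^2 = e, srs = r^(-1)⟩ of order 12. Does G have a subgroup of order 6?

6 | 12. A subgroup of order 6 is {e, r, r^2, r^3, r^4, r^5}.

Yes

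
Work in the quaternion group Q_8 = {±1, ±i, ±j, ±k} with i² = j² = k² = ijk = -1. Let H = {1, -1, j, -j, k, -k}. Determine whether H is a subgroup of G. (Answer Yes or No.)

No

|H| = 6 does not divide |G| = 8, so by Lagrange H is not a subgroup.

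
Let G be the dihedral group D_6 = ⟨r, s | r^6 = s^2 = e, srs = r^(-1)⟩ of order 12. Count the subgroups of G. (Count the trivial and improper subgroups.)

16

|G| = 12, so by Lagrange every subgroup order divides 12. Divisors: 1, 2, 3, 4, 6, 12.
Subgroups by order — order 1: 1; order 2: 7; order 3: 1; order 4: 3; order 6: 3; order 12: 1.
Total: 1 + 7 + 1 + 3 + 3 + 1 = 16.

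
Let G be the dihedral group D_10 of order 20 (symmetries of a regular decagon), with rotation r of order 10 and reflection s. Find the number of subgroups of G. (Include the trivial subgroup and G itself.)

|G| = 20, so by Lagrange every subgroup order divides 20. Divisors: 1, 2, 4, 5, 10, 20.
Subgroups by order — order 1: 1; order 2: 11; order 4: 5; order 5: 1; order 10: 3; order 20: 1.
Total: 1 + 11 + 5 + 1 + 3 + 1 = 22.

22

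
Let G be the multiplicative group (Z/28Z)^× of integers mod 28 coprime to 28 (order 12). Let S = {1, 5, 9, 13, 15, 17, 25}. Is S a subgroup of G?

|S| = 7 does not divide |G| = 12, so by Lagrange S is not a subgroup.

No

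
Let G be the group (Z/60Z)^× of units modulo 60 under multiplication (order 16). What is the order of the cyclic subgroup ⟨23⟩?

4

Compute successive powers of 23 mod 60: 23, 49, 47, 1; 23^4 ≡ 1 (mod 60).
So |⟨23⟩| = 4.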